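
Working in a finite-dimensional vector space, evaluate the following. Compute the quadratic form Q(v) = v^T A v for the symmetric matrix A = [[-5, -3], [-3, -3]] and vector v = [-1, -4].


First compute Av:
(Av)_1 = -5*-1 + -3*-4 = 17
(Av)_2 = -3*-1 + -3*-4 = 15
Av = [17, 15]
Then v^T (Av) = -1*17 + -4*15
= -17 + -60 = -77

-77


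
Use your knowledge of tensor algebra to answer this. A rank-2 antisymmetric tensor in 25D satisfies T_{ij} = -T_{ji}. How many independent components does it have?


An antisymmetric rank-2 tensor satisfies A_{ij} = -A_{ji}, so diagonal entries are zero.
The independent components are the upper-triangular entries: C(n, 2) = n(n-1)/2.
n = 25
C(25, 2) = 25 * 24 / 2 = 600 / 2 = 300

300


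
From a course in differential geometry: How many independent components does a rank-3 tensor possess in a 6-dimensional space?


The number of components of a rank-r tensor in d dimensions is d^r.
Here d = 6 and r = 3.
6^3 = 216

216


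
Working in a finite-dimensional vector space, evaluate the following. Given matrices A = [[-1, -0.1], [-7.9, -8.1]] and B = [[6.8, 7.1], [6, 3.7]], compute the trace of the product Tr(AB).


Tr(AB) = sum_i (AB)_{ii} where (AB)_{ii} = sum_k A_{ik} B_{ki}.
(AB)_{11} = -1*6.8 + -0.1*6 = -7.4
(AB)_{22} = -7.9*7.1 + -8.1*3.7 = -86.06
Tr(AB) = -7.4 + -86.06 = -93.46

-93.46


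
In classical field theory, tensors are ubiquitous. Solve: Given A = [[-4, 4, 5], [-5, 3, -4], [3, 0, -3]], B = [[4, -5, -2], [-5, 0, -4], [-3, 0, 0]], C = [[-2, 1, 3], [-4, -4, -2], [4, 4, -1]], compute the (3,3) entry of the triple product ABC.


(ABC)_{33} = sum_m (AB)_{3m} C_{m3}. First compute row 3 of AB.
(AB)_{31} = 3*4 + 0*-5 + -3*-3 = 21
(AB)_{32} = 3*-5 + 0*0 + -3*0 = -15
(AB)_{33} = 3*-2 + 0*-4 + -3*0 = -6
Now contract with column 3 of C:
(AB)_{31} * C_{13} = 21 * 3 = 63
(AB)_{32} * C_{23} = -15 * -2 = 30
(AB)_{33} * C_{33} = -6 * -1 = 6
(ABC)_{33} = 63 + 30 + 6 = 99

99


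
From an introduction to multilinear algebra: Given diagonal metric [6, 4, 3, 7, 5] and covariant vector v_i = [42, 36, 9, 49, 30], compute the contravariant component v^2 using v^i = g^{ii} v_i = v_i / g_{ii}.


To raise an index with a diagonal metric: v^i = v_i / g_{ii}.
For index 2: v_2 = 36, g_{22} = 4
v^2 = 36 / 4 = 9

9


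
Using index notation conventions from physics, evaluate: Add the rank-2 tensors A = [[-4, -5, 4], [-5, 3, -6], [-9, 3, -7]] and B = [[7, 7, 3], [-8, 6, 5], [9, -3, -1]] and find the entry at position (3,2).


Tensor addition is component-wise: (A + B)_{ij} = A_{ij} + B_{ij}.
A_{32} = 3
B_{32} = -3
(A + B)_{32} = 3 + -3 = 0

0


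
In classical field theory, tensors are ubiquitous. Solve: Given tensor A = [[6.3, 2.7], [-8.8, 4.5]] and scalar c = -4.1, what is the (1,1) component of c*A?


Scalar multiplication: (cA)_{ij} = c * A_{ij}.
c = -4.1
A_{11} = 6.3
(cA)_{11} = -4.1 * 6.3 = -25.83

-25.83


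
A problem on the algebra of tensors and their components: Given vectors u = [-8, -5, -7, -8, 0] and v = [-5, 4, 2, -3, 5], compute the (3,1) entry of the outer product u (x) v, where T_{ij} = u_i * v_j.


The outer product entry T_{ij} = u_i * v_j.
We need i=3, j=1.
u_3 = -7, v_1 = -5
T_{3,1} = -7 * -5 = 35

35


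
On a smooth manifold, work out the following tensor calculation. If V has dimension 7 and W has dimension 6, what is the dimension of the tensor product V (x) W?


The dimension of a tensor product is the product of dimensions.
dim(V) = 7, dim(W) = 6
dim(V (x) W) = 7 * 6 = 42

42


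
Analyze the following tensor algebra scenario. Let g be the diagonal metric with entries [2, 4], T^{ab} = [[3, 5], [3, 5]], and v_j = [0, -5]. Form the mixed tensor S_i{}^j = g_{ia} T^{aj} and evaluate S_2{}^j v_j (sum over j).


Step 1: lower the first index. For a diagonal metric, g_{ia} T^{aj} = g_{ii} T^{ij} (no sum on i).
g_{22} = 4
S_2{}^1 = 4 * T^{21} = 4 * 3 = 12
S_2{}^2 = 4 * T^{22} = 4 * 5 = 20
Step 2: contract S_2{}^j with v_j.
S_2{}^1 * v_1 = 12 * 0 = 0
S_2{}^2 * v_2 = 20 * -5 = -100
Result = 0 + -100 = -100

-100


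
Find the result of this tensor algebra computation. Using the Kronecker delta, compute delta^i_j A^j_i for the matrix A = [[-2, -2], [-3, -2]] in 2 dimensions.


The contraction (trace) of a rank-2 tensor is the sum of its diagonal elements.
Diagonal entries: A[1,1] = -2, A[2,2] = -2
Tr(A) = -2 + -2 = -4

-4


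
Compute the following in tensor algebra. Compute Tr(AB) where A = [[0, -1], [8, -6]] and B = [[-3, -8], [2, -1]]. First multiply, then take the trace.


Tr(AB) = sum_i (AB)_{ii} where (AB)_{ii} = sum_k A_{ik} B_{ki}.
(AB)_{11} = 0*-3 + -1*2 = -2
(AB)_{22} = 8*-8 + -6*-1 = -58
Tr(AB) = -2 + -58 = -60

-60


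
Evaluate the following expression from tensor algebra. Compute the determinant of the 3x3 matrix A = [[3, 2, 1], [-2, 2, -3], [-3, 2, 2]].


Expanding along the first row, det(A) = a11*M_11 - a12*M_12 + a13*M_13, where M_1j is the (1,j) minor.
Minor M_11 = 2*2 - -3*2 = 10
Minor M_12 = -2*2 - -3*-3 = -13
Minor M_13 = -2*2 - 2*-3 = 2
det = 3*(10) - 2*(-13) + 1*(2)
    = 30 - -26 + 2
    = 58

58


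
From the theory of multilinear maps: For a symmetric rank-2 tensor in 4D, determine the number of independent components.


A symmetric rank-2 tensor in d dimensions has d(d+1)/2 independent components.
d = 4
d(d+1)/2 = 4 * 5 / 2 = 20 / 2 = 10

10


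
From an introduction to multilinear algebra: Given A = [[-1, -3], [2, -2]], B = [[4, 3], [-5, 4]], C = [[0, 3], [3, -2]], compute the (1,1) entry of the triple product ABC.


(ABC)_{11} = sum_m (AB)_{1m} C_{m1}. First compute row 1 of AB.
(AB)_{11} = -1*4 + -3*-5 = 11
(AB)_{12} = -1*3 + -3*4 = -15
Now contract with column 1 of C:
(AB)_{11} * C_{11} = 11 * 0 = 0
(AB)_{12} * C_{21} = -15 * 3 = -45
(ABC)_{11} = 0 + -45 = -45

-45


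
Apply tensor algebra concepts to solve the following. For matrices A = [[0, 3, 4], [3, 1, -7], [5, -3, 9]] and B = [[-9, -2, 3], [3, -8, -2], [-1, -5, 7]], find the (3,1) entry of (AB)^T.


(AB)^T_{ij} = (AB)_{ji} = sum_k A_{jk} B_{ki}.
For i=3, j=1 we need (AB)_{13}:
A_{11} * B_{13} = 0 * 3 = 0
A_{12} * B_{23} = 3 * -2 = -6
A_{13} * B_{33} = 4 * 7 = 28
Sum = 0 + -6 + 28 = 22

22


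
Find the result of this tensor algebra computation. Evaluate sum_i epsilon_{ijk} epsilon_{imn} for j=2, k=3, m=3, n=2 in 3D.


Using the identity: epsilon_{ijk} epsilon_{imn} = delta_{jm} delta_{kn} - delta_{jn} delta_{km}.
delta_{23} = 0
delta_{32} = 0
delta_{22} = 1
delta_{33} = 1
Result = 0 * 0 - 1 * 1 = 0 - 1 = -1

-1


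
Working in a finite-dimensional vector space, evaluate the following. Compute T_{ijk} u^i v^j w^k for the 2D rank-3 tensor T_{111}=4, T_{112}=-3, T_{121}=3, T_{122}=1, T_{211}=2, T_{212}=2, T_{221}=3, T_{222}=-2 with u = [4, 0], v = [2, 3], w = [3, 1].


S = sum over i,j,k of T_{ijk} u_i v_j w_k. Expanding all 8 terms:
T_{111}*u_1*v_1*w_1 = 4*4*2*3 = 96  (running total: 96)
T_{112}*u_1*v_1*w_2 = -3*4*2*1 = -24  (running total: 72)
T_{121}*u_1*v_2*w_1 = 3*4*3*3 = 108  (running total: 180)
T_{122}*u_1*v_2*w_2 = 1*4*3*1 = 12  (running total: 192)
T_{211}*u_2*v_1*w_1 = 2*0*2*3 = 0  (running total: 192)
T_{212}*u_2*v_1*w_2 = 2*0*2*1 = 0  (running total: 192)
T_{221}*u_2*v_2*w_1 = 3*0*3*3 = 0  (running total: 192)
T_{222}*u_2*v_2*w_2 = -2*0*3*1 = 0  (running total: 192)
S = 192

192


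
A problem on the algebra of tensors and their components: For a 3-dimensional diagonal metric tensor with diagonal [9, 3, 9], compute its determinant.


For a diagonal metric, the determinant is the product of diagonal entries.
Diagonal entries: 9, 3, 9
det(g) = 9 * 3 * 9 = 243

243


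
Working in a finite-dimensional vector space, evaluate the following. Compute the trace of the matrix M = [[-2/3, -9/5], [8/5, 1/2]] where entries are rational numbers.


The trace is the sum of diagonal entries.
Diagonal: M[1,1] = -2/3, M[2,2] = 1/2
Tr(M) = -2/3 + 1/2
Computing step by step:
After adding M[1,1]: -2/3
After adding M[2,2]: -1/6
Tr(M) = -1/6

-1/6


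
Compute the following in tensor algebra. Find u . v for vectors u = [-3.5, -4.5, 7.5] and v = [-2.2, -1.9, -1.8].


The inner product u . v = sum of u_i * v_i.
Term-by-term: -3.5 * -2.2, -4.5 * -1.9, 7.5 * -1.8
Products: 7.7, 8.55, -13.5
Sum = 7.7 + 8.55 + -13.5 = 2.75

2.75


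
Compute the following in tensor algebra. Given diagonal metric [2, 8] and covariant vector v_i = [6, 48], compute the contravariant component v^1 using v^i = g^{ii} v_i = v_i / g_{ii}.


To raise an index with a diagonal metric: v^i = v_i / g_{ii}.
For index 1: v_1 = 6, g_{11} = 2
v^1 = 6 / 2 = 3

3


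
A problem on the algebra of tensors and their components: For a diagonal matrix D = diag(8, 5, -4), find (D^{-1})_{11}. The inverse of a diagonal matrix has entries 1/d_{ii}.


For a diagonal matrix, the inverse has entries (D^{-1})_{ii} = 1/d_{ii}.
The diagonal entries are: d_{11} = 8, d_{22} = 5, d_{33} = -4
We need (D^{-1})_{11} = 1/d_{11} = 1/8 = 1/8

1/8


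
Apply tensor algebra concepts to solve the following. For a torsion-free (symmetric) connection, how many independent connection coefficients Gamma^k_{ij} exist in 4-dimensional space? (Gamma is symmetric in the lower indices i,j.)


Christoffel symbols Gamma^k_{ij} are symmetric in i,j, so there are d * d(d+1)/2 independent symbols.
d = 4
d(d+1)/2 = 4 * 5 / 2 = 10
Total = 4 * 10 = 40

40


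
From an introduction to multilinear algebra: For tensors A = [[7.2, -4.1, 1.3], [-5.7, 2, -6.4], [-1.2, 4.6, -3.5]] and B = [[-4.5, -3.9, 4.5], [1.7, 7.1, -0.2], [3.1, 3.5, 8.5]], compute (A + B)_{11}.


Tensor addition is component-wise: (A + B)_{ij} = A_{ij} + B_{ij}.
A_{11} = 7.2
B_{11} = -4.5
(A + B)_{11} = 7.2 + -4.5 = 2.7

2.7


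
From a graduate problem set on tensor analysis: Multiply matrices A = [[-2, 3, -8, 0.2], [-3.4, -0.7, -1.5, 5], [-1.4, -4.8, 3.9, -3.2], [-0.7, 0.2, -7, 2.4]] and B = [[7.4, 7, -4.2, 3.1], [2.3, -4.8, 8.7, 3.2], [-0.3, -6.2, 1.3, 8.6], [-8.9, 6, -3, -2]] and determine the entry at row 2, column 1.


(AB)_{ij} = sum_k A_{ik} B_{kj}.
For i=2, j=1:
A_{21} * B_{11} = -3.4 * 7.4 = -25.16
A_{22} * B_{21} = -0.7 * 2.3 = -1.61
A_{23} * B_{31} = -1.5 * -0.3 = 0.45
A_{24} * B_{41} = 5 * -8.9 = -44.5
Sum = -25.16 + -1.61 + 0.45 + -44.5 = -70.82

-70.82


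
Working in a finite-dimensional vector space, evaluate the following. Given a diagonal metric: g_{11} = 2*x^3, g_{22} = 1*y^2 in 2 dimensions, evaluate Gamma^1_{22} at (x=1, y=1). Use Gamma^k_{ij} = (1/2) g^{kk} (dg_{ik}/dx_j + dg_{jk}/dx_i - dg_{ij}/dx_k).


For a diagonal metric, Gamma^k_{ij} = (1/2) g^{kk} (dg_{ik}/dx_j + dg_{jk}/dx_i - dg_{ij}/dx_k).
The metric is diagonal, so g_{ab} = 0 for a != b.
At the given point: g_{11} = 2, g_{22} = 1
g^{11} = 1/2
dg_{21}/dx_2 = 0 (off-diagonal)
dg_{21}/dx_2 = 0 (off-diagonal)
dg_{22}/dx_1 = dg_{22}/dx_1 = 0
Numerator = 0 + 0 - 0 = 0
Gamma^1_{22} = 0 / (2 * 2) = 0

0


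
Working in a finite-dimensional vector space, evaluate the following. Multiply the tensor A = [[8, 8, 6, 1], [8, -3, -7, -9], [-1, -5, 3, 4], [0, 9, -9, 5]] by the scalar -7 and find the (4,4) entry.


Scalar multiplication: (cA)_{ij} = c * A_{ij}.
c = -7
A_{44} = 5
(cA)_{44} = -7 * 5 = -35

-35


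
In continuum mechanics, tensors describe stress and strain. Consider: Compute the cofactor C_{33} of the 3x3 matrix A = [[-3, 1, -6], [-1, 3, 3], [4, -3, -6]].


To find cofactor C_{33}, delete row 3 and column 3.
The resulting 2x2 submatrix is: [[-3, 1], [-1, 3]]
Minor M_{33} = -3*3 - 1*-1
  = -9 - -1 = -8
Sign = (-1)^(3+3) = (-1)^6 = 1
Cofactor C_{33} = 1 * -8 = -8

-8


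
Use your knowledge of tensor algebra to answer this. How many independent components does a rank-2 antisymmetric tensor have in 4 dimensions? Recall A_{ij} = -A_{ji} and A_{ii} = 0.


An antisymmetric rank-2 tensor satisfies A_{ij} = -A_{ji}, so diagonal entries are zero.
The independent components are the upper-triangular entries: C(n, 2) = n(n-1)/2.
n = 4
C(4, 2) = 4 * 3 / 2 = 12 / 2 = 6

6


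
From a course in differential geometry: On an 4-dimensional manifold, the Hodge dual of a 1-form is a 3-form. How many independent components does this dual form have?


The Hodge dual of a p-form on an n-dimensional manifold is an (n-p)-form.
n = 4, p = 1, so dual degree = 4 - 1 = 3
The number of components is C(n, n-p) = C(4, 3) = 4

4


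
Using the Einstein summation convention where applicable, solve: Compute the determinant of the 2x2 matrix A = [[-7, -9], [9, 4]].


For a 2x2 matrix [[a, b], [c, d]], det = a*d - b*c.
a = -7, b = -9, c = 9, d = 4
a*d = -7 * 4 = -28
b*c = -9 * 9 = -81
det = -28 - -81 = 53

53


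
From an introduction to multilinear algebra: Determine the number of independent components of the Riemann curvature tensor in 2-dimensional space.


The Riemann tensor in d dimensions has d^2(d^2 - 1)/12 independent components.
d = 2, so d^2 = 4
d^2 - 1 = 3
d^2(d^2 - 1) = 4 * 3 = 12
Divide by 12: 12 / 12 = 1

1


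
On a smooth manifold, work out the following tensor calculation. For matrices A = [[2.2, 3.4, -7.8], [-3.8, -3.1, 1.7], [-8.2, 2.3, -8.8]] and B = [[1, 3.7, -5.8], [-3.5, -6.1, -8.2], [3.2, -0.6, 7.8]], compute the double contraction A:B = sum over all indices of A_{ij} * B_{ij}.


A:B = sum over all i,j of A_{ij} * B_{ij}.
Row 1: 2.2*1=2.2, 3.4*3.7=12.58, -7.8*-5.8=45.24 => row sum = 60.02
Row 2: -3.8*-3.5=13.3, -3.1*-6.1=18.91, 1.7*-8.2=-13.94 => row sum = 18.27
Row 3: -8.2*3.2=-26.24, 2.3*-0.6=-1.38, -8.8*7.8=-68.64 => row sum = -96.26
Total = 60.02 + 18.27 + -96.26 = -17.97

-17.97


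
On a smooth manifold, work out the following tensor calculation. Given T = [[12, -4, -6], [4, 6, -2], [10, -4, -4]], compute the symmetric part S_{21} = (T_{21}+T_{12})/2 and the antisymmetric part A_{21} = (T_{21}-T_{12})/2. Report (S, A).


T_{21} = 4
T_{12} = -4
S_{21} = (4 + -4)/2 = 0/2 = 0
A_{21} = (4 - -4)/2 = 8/2 = 4
Check: S + A = 0 + 4 = 4 = T_{21}.

(0, 4)


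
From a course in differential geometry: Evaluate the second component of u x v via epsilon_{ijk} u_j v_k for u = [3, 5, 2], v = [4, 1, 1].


(u x v)_2 = sum_{j,k} epsilon_{2jk} u_j v_k. Only permutations of (1,2,3) contribute; the two non-zero terms are:
eps_{213} u_1 v_3 = -1 * 3 * 1 = -3
eps_{231} u_3 v_1 = 1 * 2 * 4 = 8
(u x v)_2 = 5

5


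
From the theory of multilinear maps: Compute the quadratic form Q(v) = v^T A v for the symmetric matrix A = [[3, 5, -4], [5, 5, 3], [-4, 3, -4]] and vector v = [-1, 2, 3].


First compute Av:
(Av)_1 = 3*-1 + 5*2 + -4*3 = -5
(Av)_2 = 5*-1 + 5*2 + 3*3 = 14
(Av)_3 = -4*-1 + 3*2 + -4*3 = -2
Av = [-5, 14, -2]
Then v^T (Av) = -1*-5 + 2*14 + 3*-2
= 5 + 28 + -6 = 27

27


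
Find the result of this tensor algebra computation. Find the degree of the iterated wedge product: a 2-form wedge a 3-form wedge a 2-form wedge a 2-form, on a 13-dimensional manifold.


The degree of a wedge product is the sum of the degrees of the individual forms.
Degrees: 2, 3, 2, 2
Total degree = 2 + 3 + 2 + 2 = 9

9


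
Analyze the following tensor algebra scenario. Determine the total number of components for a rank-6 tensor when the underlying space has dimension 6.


The number of components of a rank-r tensor in d dimensions is d^r.
Here d = 6 and r = 6.
6^6 = 46656

46656


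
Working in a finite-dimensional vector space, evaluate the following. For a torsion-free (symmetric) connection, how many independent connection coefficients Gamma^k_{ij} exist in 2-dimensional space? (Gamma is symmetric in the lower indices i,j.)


Christoffel symbols Gamma^k_{ij} are symmetric in i,j, so there are d * d(d+1)/2 independent symbols.
d = 2
d(d+1)/2 = 2 * 3 / 2 = 3
Total = 2 * 3 = 6

6


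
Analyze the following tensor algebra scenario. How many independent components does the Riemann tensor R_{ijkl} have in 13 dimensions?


The Riemann tensor in d dimensions has d^2(d^2 - 1)/12 independent components.
d = 13, so d^2 = 169
d^2 - 1 = 168
d^2(d^2 - 1) = 169 * 168 = 28392
Divide by 12: 28392 / 12 = 2366

2366


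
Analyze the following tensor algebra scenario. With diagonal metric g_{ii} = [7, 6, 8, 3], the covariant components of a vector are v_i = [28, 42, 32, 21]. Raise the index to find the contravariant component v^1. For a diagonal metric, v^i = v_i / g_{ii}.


To raise an index with a diagonal metric: v^i = v_i / g_{ii}.
For index 1: v_1 = 28, g_{11} = 7
v^1 = 28 / 7 = 4

4


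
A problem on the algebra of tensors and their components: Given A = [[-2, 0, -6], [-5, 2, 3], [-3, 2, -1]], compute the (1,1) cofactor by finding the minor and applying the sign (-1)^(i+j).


To find cofactor C_{11}, delete row 1 and column 1.
The resulting 2x2 submatrix is: [[2, 3], [2, -1]]
Minor M_{11} = 2*-1 - 3*2
  = -2 - 6 = -8
Sign = (-1)^(1+1) = (-1)^2 = 1
Cofactor C_{11} = 1 * -8 = -8

-8


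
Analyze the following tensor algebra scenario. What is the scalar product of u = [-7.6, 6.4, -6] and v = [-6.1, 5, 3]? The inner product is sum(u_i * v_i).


The inner product u . v = sum of u_i * v_i.
Term-by-term: -7.6 * -6.1, 6.4 * 5, -6 * 3
Products: 46.36, 32, -18
Sum = 46.36 + 32 + -18 = 60.36

60.36


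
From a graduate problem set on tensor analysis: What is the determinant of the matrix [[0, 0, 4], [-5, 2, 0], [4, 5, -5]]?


Expanding along the first row, det(A) = a11*M_11 - a12*M_12 + a13*M_13, where M_1j is the (1,j) minor.
Minor M_11 = 2*-5 - 0*5 = -10
Minor M_12 = -5*-5 - 0*4 = 25
Minor M_13 = -5*5 - 2*4 = -33
det = 0*(-10) - 0*(25) + 4*(-33)
    = 0 - 0 + -132
    = -132

-132


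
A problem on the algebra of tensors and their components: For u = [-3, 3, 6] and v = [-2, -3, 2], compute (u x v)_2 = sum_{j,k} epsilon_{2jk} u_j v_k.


(u x v)_2 = sum_{j,k} epsilon_{2jk} u_j v_k. Only permutations of (1,2,3) contribute; the two non-zero terms are:
eps_{213} u_1 v_3 = -1 * -3 * 2 = 6
eps_{231} u_3 v_1 = 1 * 6 * -2 = -12
(u x v)_2 = -6

-6


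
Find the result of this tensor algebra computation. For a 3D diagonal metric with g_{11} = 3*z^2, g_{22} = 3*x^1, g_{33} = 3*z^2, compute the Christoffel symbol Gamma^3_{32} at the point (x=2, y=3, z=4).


For a diagonal metric, Gamma^k_{ij} = (1/2) g^{kk} (dg_{ik}/dx_j + dg_{jk}/dx_i - dg_{ij}/dx_k).
The metric is diagonal, so g_{ab} = 0 for a != b.
At the given point: g_{11} = 48, g_{22} = 6, g_{33} = 48
g^{33} = 1/48
dg_{33}/dx_2 = dg_{33}/dx_2 = 0
dg_{23}/dx_3 = 0 (off-diagonal)
dg_{32}/dx_3 = 0 (off-diagonal)
Numerator = 0 + 0 - 0 = 0
Gamma^3_{32} = 0 / (2 * 48) = 0

0


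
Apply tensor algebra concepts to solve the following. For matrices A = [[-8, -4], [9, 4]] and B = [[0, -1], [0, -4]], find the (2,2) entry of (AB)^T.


(AB)^T_{ij} = (AB)_{ji} = sum_k A_{jk} B_{ki}.
For i=2, j=2 we need (AB)_{22}:
A_{21} * B_{12} = 9 * -1 = -9
A_{22} * B_{22} = 4 * -4 = -16
Sum = -9 + -16 = -25

-25


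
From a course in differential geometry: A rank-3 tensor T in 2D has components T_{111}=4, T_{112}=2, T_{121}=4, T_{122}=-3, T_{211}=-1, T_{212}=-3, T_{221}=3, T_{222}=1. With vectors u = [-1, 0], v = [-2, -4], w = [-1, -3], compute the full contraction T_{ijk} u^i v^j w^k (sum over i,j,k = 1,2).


S = sum over i,j,k of T_{ijk} u_i v_j w_k. Expanding all 8 terms:
T_{111}*u_1*v_1*w_1 = 4*-1*-2*-1 = -8  (running total: -8)
T_{112}*u_1*v_1*w_2 = 2*-1*-2*-3 = -12  (running total: -20)
T_{121}*u_1*v_2*w_1 = 4*-1*-4*-1 = -16  (running total: -36)
T_{122}*u_1*v_2*w_2 = -3*-1*-4*-3 = 36  (running total: 0)
T_{211}*u_2*v_1*w_1 = -1*0*-2*-1 = 0  (running total: 0)
T_{212}*u_2*v_1*w_2 = -3*0*-2*-3 = 0  (running total: 0)
T_{221}*u_2*v_2*w_1 = 3*0*-4*-1 = 0  (running total: 0)
T_{222}*u_2*v_2*w_2 = 1*0*-4*-3 = 0  (running total: 0)
S = 0

0


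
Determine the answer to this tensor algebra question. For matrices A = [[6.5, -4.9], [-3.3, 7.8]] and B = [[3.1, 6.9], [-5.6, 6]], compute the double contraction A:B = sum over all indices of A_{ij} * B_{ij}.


A:B = sum over all i,j of A_{ij} * B_{ij}.
Row 1: 6.5*3.1=20.15, -4.9*6.9=-33.81 => row sum = -13.66
Row 2: -3.3*-5.6=18.48, 7.8*6=46.8 => row sum = 65.28
Total = -13.66 + 65.28 = 51.62

51.62


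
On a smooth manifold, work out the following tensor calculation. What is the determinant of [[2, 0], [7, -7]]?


For a 2x2 matrix [[a, b], [c, d]], det = a*d - b*c.
a = 2, b = 0, c = 7, d = -7
a*d = 2 * -7 = -14
b*c = 0 * 7 = 0
det = -14 - 0 = -14

-14


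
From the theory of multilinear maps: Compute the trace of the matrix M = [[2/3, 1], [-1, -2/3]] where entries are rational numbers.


The trace is the sum of diagonal entries.
Diagonal: M[1,1] = 2/3, M[2,2] = -2/3
Tr(M) = 2/3 + -2/3
Computing step by step:
After adding M[1,1]: 2/3
After adding M[2,2]: 0
Tr(M) = 0

0


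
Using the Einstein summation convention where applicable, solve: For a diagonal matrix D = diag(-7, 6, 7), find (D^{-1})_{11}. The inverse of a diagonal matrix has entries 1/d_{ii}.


For a diagonal matrix, the inverse has entries (D^{-1})_{ii} = 1/d_{ii}.
The diagonal entries are: d_{11} = -7, d_{22} = 6, d_{33} = 7
We need (D^{-1})_{11} = 1/d_{11} = 1/-7 = -1/7

-1/7


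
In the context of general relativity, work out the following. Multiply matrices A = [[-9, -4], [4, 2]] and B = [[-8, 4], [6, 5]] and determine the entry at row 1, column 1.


(AB)_{ij} = sum_k A_{ik} B_{kj}.
For i=1, j=1:
A_{11} * B_{11} = -9 * -8 = 72
A_{12} * B_{21} = -4 * 6 = -24
Sum = 72 + -24 = 48

48


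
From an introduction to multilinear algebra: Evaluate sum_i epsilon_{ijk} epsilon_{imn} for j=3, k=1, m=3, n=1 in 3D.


Using the identity: epsilon_{ijk} epsilon_{imn} = delta_{jm} delta_{kn} - delta_{jn} delta_{km}.
delta_{33} = 1
delta_{11} = 1
delta_{31} = 0
delta_{13} = 0
Result = 1 * 1 - 0 * 0 = 1 - 0 = 1

1


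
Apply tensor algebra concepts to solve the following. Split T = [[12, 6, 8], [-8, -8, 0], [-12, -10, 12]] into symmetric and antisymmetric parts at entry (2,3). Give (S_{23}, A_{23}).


T_{23} = 0
T_{32} = -10
S_{23} = (0 + -10)/2 = -10/2 = -5
A_{23} = (0 - -10)/2 = 10/2 = 5
Check: S + A = -5 + 5 = 0 = T_{23}.

(-5, 5)


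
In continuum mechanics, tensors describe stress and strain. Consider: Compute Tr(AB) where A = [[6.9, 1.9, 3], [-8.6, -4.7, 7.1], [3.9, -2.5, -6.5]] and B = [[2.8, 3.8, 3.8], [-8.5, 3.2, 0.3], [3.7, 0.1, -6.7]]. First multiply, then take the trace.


Tr(AB) = sum_i (AB)_{ii} where (AB)_{ii} = sum_k A_{ik} B_{ki}.
(AB)_{11} = 6.9*2.8 + 1.9*-8.5 + 3*3.7 = 14.27
(AB)_{22} = -8.6*3.8 + -4.7*3.2 + 7.1*0.1 = -47.01
(AB)_{33} = 3.9*3.8 + -2.5*0.3 + -6.5*-6.7 = 57.62
Tr(AB) = 14.27 + -47.01 + 57.62 = 24.88

24.88


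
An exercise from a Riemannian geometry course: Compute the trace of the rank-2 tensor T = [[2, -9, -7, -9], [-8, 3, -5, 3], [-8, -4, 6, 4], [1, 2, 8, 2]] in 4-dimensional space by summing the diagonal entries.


The contraction (trace) of a rank-2 tensor is the sum of its diagonal elements.
Diagonal entries: A[1,1] = 2, A[2,2] = 3, A[3,3] = 6, A[4,4] = 2
Tr(A) = 2 + 3 + 6 + 2 = 13

13


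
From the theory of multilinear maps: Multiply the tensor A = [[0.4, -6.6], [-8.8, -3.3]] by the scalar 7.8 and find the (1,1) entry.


Scalar multiplication: (cA)_{ij} = c * A_{ij}.
c = 7.8
A_{11} = 0.4
(cA)_{11} = 7.8 * 0.4 = 3.12

3.12


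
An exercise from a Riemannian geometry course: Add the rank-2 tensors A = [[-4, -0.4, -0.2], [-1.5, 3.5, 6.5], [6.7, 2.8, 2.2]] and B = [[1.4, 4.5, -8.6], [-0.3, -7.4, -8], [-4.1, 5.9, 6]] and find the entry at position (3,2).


Tensor addition is component-wise: (A + B)_{ij} = A_{ij} + B_{ij}.
A_{32} = 2.8
B_{32} = 5.9
(A + B)_{32} = 2.8 + 5.9 = 8.7

8.7


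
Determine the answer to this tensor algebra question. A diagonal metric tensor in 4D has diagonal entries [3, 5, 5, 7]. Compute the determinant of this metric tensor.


For a diagonal metric, the determinant is the product of diagonal entries.
Diagonal entries: 3, 5, 5, 7
det(g) = 3 * 5 * 5 * 7 = 525

525


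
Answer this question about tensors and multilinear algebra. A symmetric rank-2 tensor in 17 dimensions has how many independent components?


A symmetric rank-2 tensor in d dimensions has d(d+1)/2 independent components.
d = 17
d(d+1)/2 = 17 * 18 / 2 = 306 / 2 = 153

153


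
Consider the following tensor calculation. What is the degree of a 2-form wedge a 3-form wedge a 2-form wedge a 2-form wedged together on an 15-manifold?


The degree of a wedge product is the sum of the degrees of the individual forms.
Degrees: 2, 3, 2, 2
Total degree = 2 + 3 + 2 + 2 = 9

9


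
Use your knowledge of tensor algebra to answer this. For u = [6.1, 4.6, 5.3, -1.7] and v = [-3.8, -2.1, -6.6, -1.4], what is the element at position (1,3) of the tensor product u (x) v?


The outer product entry T_{ij} = u_i * v_j.
We need i=1, j=3.
u_1 = 6.1, v_3 = -6.6
T_{1,3} = 6.1 * -6.6 = -40.26

-40.26


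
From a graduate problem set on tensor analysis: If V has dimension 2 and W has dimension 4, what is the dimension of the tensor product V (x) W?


The dimension of a tensor product is the product of dimensions.
dim(V) = 2, dim(W) = 4
dim(V (x) W) = 2 * 4 = 8

8


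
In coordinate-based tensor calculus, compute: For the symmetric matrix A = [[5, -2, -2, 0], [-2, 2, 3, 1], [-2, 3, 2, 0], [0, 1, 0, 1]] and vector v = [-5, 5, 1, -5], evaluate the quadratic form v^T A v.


First compute Av:
(Av)_1 = 5*-5 + -2*5 + -2*1 + 0*-5 = -37
(Av)_2 = -2*-5 + 2*5 + 3*1 + 1*-5 = 18
(Av)_3 = -2*-5 + 3*5 + 2*1 + 0*-5 = 27
(Av)_4 = 0*-5 + 1*5 + 0*1 + 1*-5 = 0
Av = [-37, 18, 27, 0]
Then v^T (Av) = -5*-37 + 5*18 + 1*27 + -5*0
= 185 + 90 + 27 + 0 = 302

302


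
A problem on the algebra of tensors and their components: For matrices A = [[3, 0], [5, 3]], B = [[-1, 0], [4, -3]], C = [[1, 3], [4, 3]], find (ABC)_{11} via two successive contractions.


(ABC)_{11} = sum_m (AB)_{1m} C_{m1}. First compute row 1 of AB.
(AB)_{11} = 3*-1 + 0*4 = -3
(AB)_{12} = 3*0 + 0*-3 = 0
Now contract with column 1 of C:
(AB)_{11} * C_{11} = -3 * 1 = -3
(AB)_{12} * C_{21} = 0 * 4 = 0
(ABC)_{11} = -3 + 0 = -3

-3


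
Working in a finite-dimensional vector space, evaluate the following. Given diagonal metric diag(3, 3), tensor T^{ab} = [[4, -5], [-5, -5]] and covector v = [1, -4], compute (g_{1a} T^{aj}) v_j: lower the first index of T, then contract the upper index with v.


Step 1: lower the first index. For a diagonal metric, g_{ia} T^{aj} = g_{ii} T^{ij} (no sum on i).
g_{11} = 3
S_1{}^1 = 3 * T^{11} = 3 * 4 = 12
S_1{}^2 = 3 * T^{12} = 3 * -5 = -15
Step 2: contract S_1{}^j with v_j.
S_1{}^1 * v_1 = 12 * 1 = 12
S_1{}^2 * v_2 = -15 * -4 = 60
Result = 12 + 60 = 72

72


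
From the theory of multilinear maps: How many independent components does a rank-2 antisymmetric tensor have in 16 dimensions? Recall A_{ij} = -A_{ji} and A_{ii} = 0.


An antisymmetric rank-2 tensor satisfies A_{ij} = -A_{ji}, so diagonal entries are zero.
The independent components are the upper-triangular entries: C(n, 2) = n(n-1)/2.
n = 16
C(16, 2) = 16 * 15 / 2 = 240 / 2 = 120

120


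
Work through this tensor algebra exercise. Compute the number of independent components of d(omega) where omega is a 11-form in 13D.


The exterior derivative of a p-form is a (p+1)-form.
Its number of independent components is C(n, p+1).
n = 13, p+1 = 12
C(13, 12) = 13

13


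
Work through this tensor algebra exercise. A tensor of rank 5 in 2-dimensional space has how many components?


The number of components of a rank-r tensor in d dimensions is d^r.
Here d = 2 and r = 5.
2^5 = 32

32


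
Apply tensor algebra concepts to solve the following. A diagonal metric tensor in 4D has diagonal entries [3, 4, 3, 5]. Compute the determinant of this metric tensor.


For a diagonal metric, the determinant is the product of diagonal entries.
Diagonal entries: 3, 4, 3, 5
det(g) = 3 * 4 * 3 * 5 = 180

180


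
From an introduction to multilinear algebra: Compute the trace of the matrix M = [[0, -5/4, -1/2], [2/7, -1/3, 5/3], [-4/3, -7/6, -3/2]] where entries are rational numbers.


The trace is the sum of diagonal entries.
Diagonal: M[1,1] = 0, M[2,2] = -1/3, M[3,3] = -3/2
Tr(M) = 0 + -1/3 + -3/2
Computing step by step:
After adding M[1,1]: 0
After adding M[2,2]: -1/3
After adding M[3,3]: -11/6
Tr(M) = -11/6

-11/6


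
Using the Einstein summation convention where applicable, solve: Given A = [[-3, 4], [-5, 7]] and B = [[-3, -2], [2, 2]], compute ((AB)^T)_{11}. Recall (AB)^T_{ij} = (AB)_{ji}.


(AB)^T_{ij} = (AB)_{ji} = sum_k A_{jk} B_{ki}.
For i=1, j=1 we need (AB)_{11}:
A_{11} * B_{11} = -3 * -3 = 9
A_{12} * B_{21} = 4 * 2 = 8
Sum = 9 + 8 = 17

17


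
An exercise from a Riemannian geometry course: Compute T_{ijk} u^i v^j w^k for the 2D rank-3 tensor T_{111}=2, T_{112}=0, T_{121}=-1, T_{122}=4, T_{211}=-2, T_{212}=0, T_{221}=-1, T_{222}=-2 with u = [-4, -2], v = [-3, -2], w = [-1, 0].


S = sum over i,j,k of T_{ijk} u_i v_j w_k. Expanding all 8 terms:
T_{111}*u_1*v_1*w_1 = 2*-4*-3*-1 = -24  (running total: -24)
T_{112}*u_1*v_1*w_2 = 0*-4*-3*0 = 0  (running total: -24)
T_{121}*u_1*v_2*w_1 = -1*-4*-2*-1 = 8  (running total: -16)
T_{122}*u_1*v_2*w_2 = 4*-4*-2*0 = 0  (running total: -16)
T_{211}*u_2*v_1*w_1 = -2*-2*-3*-1 = 12  (running total: -4)
T_{212}*u_2*v_1*w_2 = 0*-2*-3*0 = 0  (running total: -4)
T_{221}*u_2*v_2*w_1 = -1*-2*-2*-1 = 4  (running total: 0)
T_{222}*u_2*v_2*w_2 = -2*-2*-2*0 = 0  (running total: 0)
S = 0

0


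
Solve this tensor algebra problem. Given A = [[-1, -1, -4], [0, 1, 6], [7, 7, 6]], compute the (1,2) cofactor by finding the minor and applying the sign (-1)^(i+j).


To find cofactor C_{12}, delete row 1 and column 2.
The resulting 2x2 submatrix is: [[0, 6], [7, 6]]
Minor M_{12} = 0*6 - 6*7
  = 0 - 42 = -42
Sign = (-1)^(1+2) = (-1)^3 = -1
Cofactor C_{12} = -1 * -42 = 42

42


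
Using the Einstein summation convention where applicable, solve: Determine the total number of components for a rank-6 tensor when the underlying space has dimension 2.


The number of components of a rank-r tensor in d dimensions is d^r.
Here d = 2 and r = 6.
2^6 = 64

64


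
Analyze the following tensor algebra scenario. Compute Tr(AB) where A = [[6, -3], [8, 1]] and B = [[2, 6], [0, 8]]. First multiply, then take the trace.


Tr(AB) = sum_i (AB)_{ii} where (AB)_{ii} = sum_k A_{ik} B_{ki}.
(AB)_{11} = 6*2 + -3*0 = 12
(AB)_{22} = 8*6 + 1*8 = 56
Tr(AB) = 12 + 56 = 68

68


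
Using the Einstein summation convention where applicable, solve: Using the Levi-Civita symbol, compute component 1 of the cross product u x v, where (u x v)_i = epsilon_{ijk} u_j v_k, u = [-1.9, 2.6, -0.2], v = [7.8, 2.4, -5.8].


(u x v)_1 = sum_{j,k} epsilon_{1jk} u_j v_k. Only permutations of (1,2,3) contribute; the two non-zero terms are:
eps_{123} u_2 v_3 = 1 * 2.6 * -5.8 = -15.08
eps_{132} u_3 v_2 = -1 * -0.2 * 2.4 = 0.48
(u x v)_1 = -14.6

-14.6


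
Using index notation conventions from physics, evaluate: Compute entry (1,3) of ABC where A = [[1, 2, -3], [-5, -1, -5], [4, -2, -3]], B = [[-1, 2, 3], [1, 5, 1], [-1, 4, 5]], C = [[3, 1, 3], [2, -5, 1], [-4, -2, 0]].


(ABC)_{13} = sum_m (AB)_{1m} C_{m3}. First compute row 1 of AB.
(AB)_{11} = 1*-1 + 2*1 + -3*-1 = 4
(AB)_{12} = 1*2 + 2*5 + -3*4 = 0
(AB)_{13} = 1*3 + 2*1 + -3*5 = -10
Now contract with column 3 of C:
(AB)_{11} * C_{13} = 4 * 3 = 12
(AB)_{12} * C_{23} = 0 * 1 = 0
(AB)_{13} * C_{33} = -10 * 0 = 0
(ABC)_{13} = 12 + 0 + 0 = 12

12


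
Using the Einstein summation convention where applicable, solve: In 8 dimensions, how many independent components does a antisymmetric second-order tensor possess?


A antisymmetric rank-2 tensor in d dimensions has d(d-1)/2 independent components.
d = 8
d(d-1)/2 = 8 * 7 / 2 = 56 / 2 = 28

28


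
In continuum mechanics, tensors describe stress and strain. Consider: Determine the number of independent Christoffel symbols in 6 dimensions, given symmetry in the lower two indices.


Christoffel symbols Gamma^k_{ij} are symmetric in i,j, so there are d * d(d+1)/2 independent symbols.
d = 6
d(d+1)/2 = 6 * 7 / 2 = 21
Total = 6 * 21 = 126

126


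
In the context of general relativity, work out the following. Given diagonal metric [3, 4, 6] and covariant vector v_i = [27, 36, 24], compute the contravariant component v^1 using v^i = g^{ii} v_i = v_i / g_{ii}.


To raise an index with a diagonal metric: v^i = v_i / g_{ii}.
For index 1: v_1 = 27, g_{11} = 3
v^1 = 27 / 3 = 9

9


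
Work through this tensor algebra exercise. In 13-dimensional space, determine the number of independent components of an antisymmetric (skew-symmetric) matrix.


An antisymmetric rank-2 tensor satisfies A_{ij} = -A_{ji}, so diagonal entries are zero.
The independent components are the upper-triangular entries: C(n, 2) = n(n-1)/2.
n = 13
C(13, 2) = 13 * 12 / 2 = 156 / 2 = 78

78


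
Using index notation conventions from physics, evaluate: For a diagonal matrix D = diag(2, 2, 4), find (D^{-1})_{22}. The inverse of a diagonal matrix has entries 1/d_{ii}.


For a diagonal matrix, the inverse has entries (D^{-1})_{ii} = 1/d_{ii}.
The diagonal entries are: d_{11} = 2, d_{22} = 2, d_{33} = 4
We need (D^{-1})_{22} = 1/d_{22} = 1/2 = 1/2

1/2


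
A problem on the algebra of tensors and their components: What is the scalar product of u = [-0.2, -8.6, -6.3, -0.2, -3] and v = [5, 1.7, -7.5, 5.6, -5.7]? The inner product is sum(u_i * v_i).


The inner product u . v = sum of u_i * v_i.
Term-by-term: -0.2 * 5, -8.6 * 1.7, -6.3 * -7.5, -0.2 * 5.6, -3 * -5.7
Products: -1, -14.62, 47.25, -1.12, 17.1
Sum = -1 + -14.62 + 47.25 + -1.12 + 17.1 = 47.61

47.61


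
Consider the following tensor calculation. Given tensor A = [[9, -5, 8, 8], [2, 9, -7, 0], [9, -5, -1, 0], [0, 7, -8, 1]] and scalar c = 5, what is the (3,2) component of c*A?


Scalar multiplication: (cA)_{ij} = c * A_{ij}.
c = 5
A_{32} = -5
(cA)_{32} = 5 * -5 = -25

-25


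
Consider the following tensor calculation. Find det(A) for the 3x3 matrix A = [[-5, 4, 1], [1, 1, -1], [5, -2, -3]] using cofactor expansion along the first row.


Expanding along the first row, det(A) = a11*M_11 - a12*M_12 + a13*M_13, where M_1j is the (1,j) minor.
Minor M_11 = 1*-3 - -1*-2 = -5
Minor M_12 = 1*-3 - -1*5 = 2
Minor M_13 = 1*-2 - 1*5 = -7
det = -5*(-5) - 4*(2) + 1*(-7)
    = 25 - 8 + -7
    = 10

10


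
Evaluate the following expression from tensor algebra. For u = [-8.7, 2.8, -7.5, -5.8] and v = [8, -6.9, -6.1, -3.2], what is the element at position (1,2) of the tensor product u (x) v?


The outer product entry T_{ij} = u_i * v_j.
We need i=1, j=2.
u_1 = -8.7, v_2 = -6.9
T_{1,2} = -8.7 * -6.9 = 60.03

60.03


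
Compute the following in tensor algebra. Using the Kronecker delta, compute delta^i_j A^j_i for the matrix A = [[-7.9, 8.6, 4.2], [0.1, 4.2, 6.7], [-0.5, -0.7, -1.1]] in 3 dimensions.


The contraction (trace) of a rank-2 tensor is the sum of its diagonal elements.
Diagonal entries: A[1,1] = -7.9, A[2,2] = 4.2, A[3,3] = -1.1
Tr(A) = -7.9 + 4.2 + -1.1 = -4.8

-4.8


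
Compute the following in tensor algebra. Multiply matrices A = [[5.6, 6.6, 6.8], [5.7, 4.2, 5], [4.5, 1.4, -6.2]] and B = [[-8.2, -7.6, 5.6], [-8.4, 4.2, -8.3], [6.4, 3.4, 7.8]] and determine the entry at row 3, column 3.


(AB)_{ij} = sum_k A_{ik} B_{kj}.
For i=3, j=3:
A_{31} * B_{13} = 4.5 * 5.6 = 25.2
A_{32} * B_{23} = 1.4 * -8.3 = -11.62
A_{33} * B_{33} = -6.2 * 7.8 = -48.36
Sum = 25.2 + -11.62 + -48.36 = -34.78

-34.78


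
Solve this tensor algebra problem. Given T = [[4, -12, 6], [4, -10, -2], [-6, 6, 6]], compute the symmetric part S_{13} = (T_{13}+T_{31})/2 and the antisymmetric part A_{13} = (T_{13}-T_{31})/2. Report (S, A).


T_{13} = 6
T_{31} = -6
S_{13} = (6 + -6)/2 = 0/2 = 0
A_{13} = (6 - -6)/2 = 12/2 = 6
Check: S + A = 0 + 6 = 6 = T_{13}.

(0, 6)


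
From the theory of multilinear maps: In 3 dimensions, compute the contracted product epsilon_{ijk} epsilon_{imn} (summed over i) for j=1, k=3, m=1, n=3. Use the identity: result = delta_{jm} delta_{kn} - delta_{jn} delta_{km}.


Using the identity: epsilon_{ijk} epsilon_{imn} = delta_{jm} delta_{kn} - delta_{jn} delta_{km}.
delta_{11} = 1
delta_{33} = 1
delta_{13} = 0
delta_{31} = 0
Result = 1 * 1 - 0 * 0 = 1 - 0 = 1

1


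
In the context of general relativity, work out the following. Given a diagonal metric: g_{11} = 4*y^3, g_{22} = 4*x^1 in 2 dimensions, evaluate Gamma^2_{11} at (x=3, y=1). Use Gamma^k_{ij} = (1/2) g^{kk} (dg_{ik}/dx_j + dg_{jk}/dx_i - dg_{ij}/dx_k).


For a diagonal metric, Gamma^k_{ij} = (1/2) g^{kk} (dg_{ik}/dx_j + dg_{jk}/dx_i - dg_{ij}/dx_k).
The metric is diagonal, so g_{ab} = 0 for a != b.
At the given point: g_{11} = 4, g_{22} = 12
g^{22} = 1/12
dg_{12}/dx_1 = 0 (off-diagonal)
dg_{12}/dx_1 = 0 (off-diagonal)
dg_{11}/dx_2 = dg_{11}/dx_2 = 12
Numerator = 0 + 0 - 12 = -12
Gamma^2_{11} = -12 / (2 * 12) = -1/2

-1/2


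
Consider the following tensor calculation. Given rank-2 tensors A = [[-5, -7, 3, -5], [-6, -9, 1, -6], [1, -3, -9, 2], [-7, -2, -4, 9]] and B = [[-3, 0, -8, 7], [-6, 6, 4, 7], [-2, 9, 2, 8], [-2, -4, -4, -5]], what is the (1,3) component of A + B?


Tensor addition is component-wise: (A + B)_{ij} = A_{ij} + B_{ij}.
A_{13} = 3
B_{13} = -8
(A + B)_{13} = 3 + -8 = -5

-5


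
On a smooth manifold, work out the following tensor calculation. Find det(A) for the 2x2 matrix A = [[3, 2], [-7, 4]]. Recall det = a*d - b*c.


For a 2x2 matrix [[a, b], [c, d]], det = a*d - b*c.
a = 3, b = 2, c = -7, d = 4
a*d = 3 * 4 = 12
b*c = 2 * -7 = -14
det = 12 - -14 = 26

26


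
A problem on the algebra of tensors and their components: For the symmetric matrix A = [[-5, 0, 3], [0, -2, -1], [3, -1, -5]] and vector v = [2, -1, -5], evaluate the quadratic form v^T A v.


First compute Av:
(Av)_1 = -5*2 + 0*-1 + 3*-5 = -25
(Av)_2 = 0*2 + -2*-1 + -1*-5 = 7
(Av)_3 = 3*2 + -1*-1 + -5*-5 = 32
Av = [-25, 7, 32]
Then v^T (Av) = 2*-25 + -1*7 + -5*32
= -50 + -7 + -160 = -217

-217


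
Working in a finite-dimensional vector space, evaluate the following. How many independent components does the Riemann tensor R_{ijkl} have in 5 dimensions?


The Riemann tensor in d dimensions has d^2(d^2 - 1)/12 independent components.
d = 5, so d^2 = 25
d^2 - 1 = 24
d^2(d^2 - 1) = 25 * 24 = 600
Divide by 12: 600 / 12 = 50

50


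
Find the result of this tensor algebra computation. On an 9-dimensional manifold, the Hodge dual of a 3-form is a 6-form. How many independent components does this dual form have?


The Hodge dual of a p-form on an n-dimensional manifold is an (n-p)-form.
n = 9, p = 3, so dual degree = 9 - 3 = 6
The number of components is C(n, n-p) = C(9, 6) = 84

84


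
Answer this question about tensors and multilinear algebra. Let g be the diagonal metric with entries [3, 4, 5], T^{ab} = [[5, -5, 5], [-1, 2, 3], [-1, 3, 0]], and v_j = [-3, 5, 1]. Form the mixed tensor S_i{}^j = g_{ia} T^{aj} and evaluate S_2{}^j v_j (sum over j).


Step 1: lower the first index. For a diagonal metric, g_{ia} T^{aj} = g_{ii} T^{ij} (no sum on i).
g_{22} = 4
S_2{}^1 = 4 * T^{21} = 4 * -1 = -4
S_2{}^2 = 4 * T^{22} = 4 * 2 = 8
S_2{}^3 = 4 * T^{23} = 4 * 3 = 12
Step 2: contract S_2{}^j with v_j.
S_2{}^1 * v_1 = -4 * -3 = 12
S_2{}^2 * v_2 = 8 * 5 = 40
S_2{}^3 * v_3 = 12 * 1 = 12
Result = 12 + 40 + 12 = 64

64


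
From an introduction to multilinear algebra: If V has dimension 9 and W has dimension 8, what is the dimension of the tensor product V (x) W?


The dimension of a tensor product is the product of dimensions.
dim(V) = 9, dim(W) = 8
dim(V (x) W) = 9 * 8 = 72

72


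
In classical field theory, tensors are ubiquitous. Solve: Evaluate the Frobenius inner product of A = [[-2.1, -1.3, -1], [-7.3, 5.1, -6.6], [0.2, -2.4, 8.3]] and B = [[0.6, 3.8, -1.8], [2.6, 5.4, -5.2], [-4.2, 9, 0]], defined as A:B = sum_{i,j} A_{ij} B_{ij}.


A:B = sum over all i,j of A_{ij} * B_{ij}.
Row 1: -2.1*0.6=-1.26, -1.3*3.8=-4.94, -1*-1.8=1.8 => row sum = -4.4
Row 2: -7.3*2.6=-18.98, 5.1*5.4=27.54, -6.6*-5.2=34.32 => row sum = 42.88
Row 3: 0.2*-4.2=-0.84, -2.4*9=-21.6, 8.3*0=0 => row sum = -22.44
Total = -4.4 + 42.88 + -22.44 = 16.04

16.04


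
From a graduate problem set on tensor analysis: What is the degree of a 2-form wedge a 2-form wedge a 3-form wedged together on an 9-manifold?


The degree of a wedge product is the sum of the degrees of the individual forms.
Degrees: 2, 2, 3
Total degree = 2 + 2 + 3 = 7

7
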